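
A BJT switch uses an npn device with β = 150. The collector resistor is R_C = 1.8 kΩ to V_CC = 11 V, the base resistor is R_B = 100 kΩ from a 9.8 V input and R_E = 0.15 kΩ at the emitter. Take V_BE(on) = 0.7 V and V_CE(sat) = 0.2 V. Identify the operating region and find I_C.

Assume active: I_B = (9.8 − 0.7)/(100 + 151×0.15) = 0.0742 mA, I_C = β·I_B = 11.1 mA.
Then V_CE = 11 − 11.1×1.8 − 11.2×0.15 = -10.7 V < 0.2 V — the active assumption fails.
Re-solve with V_CE = 0.2 V. KCL at the emitter: V_E/R_E = (V_BB−0.7−V_E)/R_B + (V_CC−0.2−V_E)/R_C, giving V_E = 0.842 V.
I_C = (V_CC − 0.2 − V_E)/R_C = (10.8 − 0.842)/1.8 = 5.53 mA.
Check: I_B = (9.1 − 0.842)/100 = 0.0826 mA, and β·I_B = 12.4 mA > I_C, confirming saturation.

saturation; I_C ≈ 5.5 mA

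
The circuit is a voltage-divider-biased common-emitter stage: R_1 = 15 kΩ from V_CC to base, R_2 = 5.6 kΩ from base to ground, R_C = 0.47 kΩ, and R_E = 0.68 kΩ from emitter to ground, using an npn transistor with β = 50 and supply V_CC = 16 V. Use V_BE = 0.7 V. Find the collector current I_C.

I_C ≈ 4.7 mA

Thevenize the base divider: V_Th = V_CC·R_2/(R_1+R_2) = 16×5.6/20.6 = 4.35 V, R_Th = R_1‖R_2 = 4.08 kΩ.
Base-emitter loop: V_Th = I_B·R_Th + V_BE + (β+1)I_B·R_E, so I_B = (4.35 − 0.7) / (4.08 + 51×0.68) = 0.0942 mA.
I_C = β·I_B = 50×0.0942 = 4.71 mA, and I_E = (β+1)I_B = 4.8 mA.
V_CE = V_CC − I_C·R_C − I_E·R_E = 16 − 4.71×0.47 − 4.8×0.68 = 10.5 V.
V_CE = 10.5 V > 0.2 V confirms active-region operation.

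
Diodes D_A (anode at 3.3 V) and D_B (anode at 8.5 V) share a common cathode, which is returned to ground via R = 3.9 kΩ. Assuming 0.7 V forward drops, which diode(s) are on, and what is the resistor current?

Assume both conduct. Then node N would need to be at both 3.3−0.7 = 2.6 V and 8.5−0.7 = 7.8 V, which is impossible.
Assume only D_B conducts: V_N = 8.5 − 0.7 = 7.8 V, so I_R = 7.8/3.9 = 2 mA.
Check D_A: its anode-to-cathode voltage is 3.3 − 7.8 = -4.5 V < 0.7 V, so it is off. The assumption is consistent.

Only D_B conducts; I_R ≈ 2 mA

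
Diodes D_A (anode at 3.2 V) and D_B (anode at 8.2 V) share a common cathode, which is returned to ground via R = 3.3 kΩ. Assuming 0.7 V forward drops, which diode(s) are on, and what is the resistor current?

Assume both conduct. Then node N would need to be at both 3.2−0.7 = 2.5 V and 8.2−0.7 = 7.5 V, which is impossible.
Assume only D_B conducts: V_N = 8.2 − 0.7 = 7.5 V, so I_R = 7.5/3.3 = 2.27 mA.
Check D_A: its anode-to-cathode voltage is 3.2 − 7.5 = -4.3 V < 0.7 V, so it is off. The assumption is consistent.

Only D_B conducts; I_R ≈ 2.3 mA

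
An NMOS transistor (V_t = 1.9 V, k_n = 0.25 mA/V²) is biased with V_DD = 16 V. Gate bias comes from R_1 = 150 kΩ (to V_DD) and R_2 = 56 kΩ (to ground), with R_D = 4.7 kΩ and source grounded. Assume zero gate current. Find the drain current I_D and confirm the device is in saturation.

V_G = V_DD·R_2/(R_1+R_2) = 16×56/206 = 4.35 V. With the source grounded, V_GS = V_G = 4.35 V.
Assume saturation: I_D = (k_n/2)(V_GS − V_t)² = (0.25/2)×(4.35 − 1.9)² = 0.125×2.45² = 0.75 mA.
V_DS = V_DD − I_D·R_D = 16 − 0.75×4.7 = 12.5 V.
Saturation requires V_DS ≥ V_GS − V_t = 2.45 V; 12.5 ≥ 2.45 ✓.

I_D ≈ 0.75 mA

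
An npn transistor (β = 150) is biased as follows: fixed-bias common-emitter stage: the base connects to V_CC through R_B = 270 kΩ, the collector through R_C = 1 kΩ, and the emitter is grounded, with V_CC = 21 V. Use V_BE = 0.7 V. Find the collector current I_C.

Base loop: V_CC = I_B·R_B + V_BE, so I_B = (21 − 0.7)/270 kΩ = 0.0752 mA.
In the active region I_C = β·I_B = 150 × 0.0752 = 11.3 mA.
Collector loop: V_CE = V_CC − I_C·R_C = 21 − 11.3×1 = 9.72 V.
Since V_CE = 9.72 V > V_CE(sat) ≈ 0.2 V, the transistor is in the active region as assumed.

I_C ≈ 11 mA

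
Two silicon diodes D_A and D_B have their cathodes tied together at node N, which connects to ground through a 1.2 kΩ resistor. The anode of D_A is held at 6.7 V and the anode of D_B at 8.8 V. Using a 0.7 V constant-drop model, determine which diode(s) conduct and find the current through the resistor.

Assume both conduct. Then node N would need to be at both 6.7−0.7 = 6 V and 8.8−0.7 = 8.1 V, which is impossible.
Assume only D_B conducts: V_N = 8.8 − 0.7 = 8.1 V, so I_R = 8.1/1.2 = 6.75 mA.
Check D_A: its anode-to-cathode voltage is 6.7 − 8.1 = -1.4 V < 0.7 V, so it is off. The assumption is consistent.

Only D_B conducts; I_R ≈ 6.8 mA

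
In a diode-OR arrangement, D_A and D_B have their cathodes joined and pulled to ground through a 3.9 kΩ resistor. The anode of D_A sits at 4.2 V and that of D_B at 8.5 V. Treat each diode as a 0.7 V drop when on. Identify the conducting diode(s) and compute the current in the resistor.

Only D_B conducts; I_R ≈ 2 mA

Assume both conduct. Then node N would need to be at both 4.2−0.7 = 3.5 V and 8.5−0.7 = 7.8 V, which is impossible.
Assume only D_B conducts: V_N = 8.5 − 0.7 = 7.8 V, so I_R = 7.8/3.9 = 2 mA.
Check D_A: its anode-to-cathode voltage is 4.2 − 7.8 = -3.6 V < 0.7 V, so it is off. The assumption is consistent.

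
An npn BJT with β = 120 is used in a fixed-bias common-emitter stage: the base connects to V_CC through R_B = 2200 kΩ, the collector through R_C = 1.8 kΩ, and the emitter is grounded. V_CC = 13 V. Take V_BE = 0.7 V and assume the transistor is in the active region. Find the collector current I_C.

I_C ≈ 0.67 mA

Base loop: V_CC = I_B·R_B + V_BE, so I_B = (13 − 0.7)/2200 kΩ = 0.00559 mA.
In the active region I_C = β·I_B = 120 × 0.00559 = 0.671 mA.
Collector loop: V_CE = V_CC − I_C·R_C = 13 − 0.671×1.8 = 11.8 V.
Since V_CE = 11.8 V > V_CE(sat) ≈ 0.2 V, the transistor is in the active region as assumed.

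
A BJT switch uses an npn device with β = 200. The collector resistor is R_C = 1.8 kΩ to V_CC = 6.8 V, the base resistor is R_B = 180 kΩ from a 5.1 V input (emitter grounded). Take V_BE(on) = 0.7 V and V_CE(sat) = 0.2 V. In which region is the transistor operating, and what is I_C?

saturation; I_C ≈ 3.7 mA

Assume active: I_B = (5.1 − 0.7)/180 = 0.0244 mA, giving I_C = β·I_B = 4.89 mA.
But then V_CE = 6.8 − 4.89×1.8 = -2 V < V_CE(sat) = 0.2 V — impossible in the active region.
So the transistor is saturated. With V_CE = 0.2 V, I_C = (V_CC − 0.2)/R_C = 6.6/1.8 = 3.67 mA.
Check: β·I_B = 4.89 mA > I_C = 3.67 mA, confirming saturation.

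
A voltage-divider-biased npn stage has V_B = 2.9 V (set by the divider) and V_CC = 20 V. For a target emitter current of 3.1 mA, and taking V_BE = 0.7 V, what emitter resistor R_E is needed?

V_E = V_B − V_BE = 2.9 − 0.7 = 2.2 V.
R_E = V_E / I_E = 2.2 / 3.1 = 0.71 kΩ.

R_E ≈ 0.71 kΩ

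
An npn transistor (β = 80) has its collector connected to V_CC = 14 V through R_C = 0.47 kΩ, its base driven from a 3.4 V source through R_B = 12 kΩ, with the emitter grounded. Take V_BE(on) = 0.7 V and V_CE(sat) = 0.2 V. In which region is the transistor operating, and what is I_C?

active; I_C ≈ 18 mA

Assume active. Base-emitter loop: I_B = (V_BB − V_BE)/R_B = (3.4 − 0.7)/12 = 0.225 mA.
I_C = β·I_B = 80×0.225 = 18 mA.
V_CE = V_CC − I_C·R_C = 14 − 18×0.47 = 5.54 V > V_CE(sat), so the active-region assumption holds.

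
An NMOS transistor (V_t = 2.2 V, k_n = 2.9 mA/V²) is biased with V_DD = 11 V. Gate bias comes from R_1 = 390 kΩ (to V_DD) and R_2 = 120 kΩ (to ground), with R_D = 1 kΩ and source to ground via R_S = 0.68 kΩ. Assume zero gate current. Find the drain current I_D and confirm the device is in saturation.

V_G = V_DD·R_2/(R_1+R_2) = 11×120/510 = 2.59 V.
Assume saturation: I_D = (k_n/2)(V_GS − V_t)² with V_GS = V_G − I_D·R_S = 2.59 − 0.68·I_D.
Substituting gives 0.67·I_D² − 1.77·I_D + 0.219 = 0, with roots I_D = 0.13 or 2.5 mA.
The root I_D = 2.5 mA gives V_GS = 0.886 V ≤ V_t, so take I_D = 0.13 mA.
Then V_GS = 2.5 V and V_DS = V_DD − I_D(R_D+R_S) = 11 − 0.13×1.68 = 10.8 V.
Saturation requires V_DS ≥ V_GS − V_t = 0.3 V; 10.8 ≥ 0.3 ✓.

I_D ≈ 0.13 mA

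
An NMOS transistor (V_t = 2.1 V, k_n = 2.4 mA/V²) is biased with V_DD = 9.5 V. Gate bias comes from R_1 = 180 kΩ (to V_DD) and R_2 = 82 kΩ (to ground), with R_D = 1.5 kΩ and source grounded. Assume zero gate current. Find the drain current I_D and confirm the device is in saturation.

V_G = V_DD·R_2/(R_1+R_2) = 9.5×82/262 = 2.97 V. With the source grounded, V_GS = V_G = 2.97 V.
Assume saturation: I_D = (k_n/2)(V_GS − V_t)² = (2.4/2)×(2.97 − 2.1)² = 1.2×0.873² = 0.915 mA.
V_DS = V_DD − I_D·R_D = 9.5 − 0.915×1.5 = 8.13 V.
Saturation requires V_DS ≥ V_GS − V_t = 0.873 V; 8.13 ≥ 0.873 ✓.

I_D ≈ 0.92 mA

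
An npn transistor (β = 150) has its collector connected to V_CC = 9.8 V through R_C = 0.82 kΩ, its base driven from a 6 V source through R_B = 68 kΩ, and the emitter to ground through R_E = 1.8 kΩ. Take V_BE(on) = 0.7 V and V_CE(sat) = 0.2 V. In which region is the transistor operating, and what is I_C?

active; I_C ≈ 2.3 mA

Assume active. Base-emitter loop: I_B = (V_BB − V_BE)/(R_B + (β+1)R_E) = (6 − 0.7)/(68 + 151×1.8) = 0.0156 mA.
I_C = β·I_B = 150×0.0156 = 2.34 mA.
V_CE = V_CC − I_C·R_C − I_E·R_E = 9.8 − 2.34×0.82 − 2.36×1.8 = 3.64 V > V_CE(sat), so the active-region assumption holds.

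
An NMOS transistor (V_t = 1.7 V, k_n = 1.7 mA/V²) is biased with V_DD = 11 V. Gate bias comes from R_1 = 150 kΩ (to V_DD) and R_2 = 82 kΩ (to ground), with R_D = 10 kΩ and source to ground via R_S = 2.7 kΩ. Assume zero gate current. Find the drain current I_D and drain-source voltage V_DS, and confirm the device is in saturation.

V_G = V_DD·R_2/(R_1+R_2) = 11×82/232 = 3.89 V.
Assume saturation: I_D = (k_n/2)(V_GS − V_t)² with V_GS = V_G − I_D·R_S = 3.89 − 2.7·I_D.
Substituting gives 6.2·I_D² − 11·I_D + 4.07 = 0, with roots I_D = 0.521 or 1.26 mA.
The root I_D = 1.26 mA gives V_GS = 0.482 V ≤ V_t, so take I_D = 0.521 mA.
Then V_GS = 2.48 V and V_DS = V_DD − I_D(R_D+R_S) = 11 − 0.521×12.7 = 4.39 V.
Saturation requires V_DS ≥ V_GS − V_t = 0.783 V; 4.39 ≥ 0.783 ✓.

I_D ≈ 0.52 mA, V_DS ≈ 4.4 V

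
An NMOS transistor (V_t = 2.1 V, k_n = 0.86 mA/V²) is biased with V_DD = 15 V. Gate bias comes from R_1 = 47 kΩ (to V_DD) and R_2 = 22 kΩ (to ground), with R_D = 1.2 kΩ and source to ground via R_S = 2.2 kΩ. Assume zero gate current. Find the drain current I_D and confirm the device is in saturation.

V_G = V_DD·R_2/(R_1+R_2) = 15×22/69 = 4.78 V.
Assume saturation: I_D = (k_n/2)(V_GS − V_t)² with V_GS = V_G − I_D·R_S = 4.78 − 2.2·I_D.
Substituting gives 2.08·I_D² − 6.08·I_D + 3.09 = 0, with roots I_D = 0.657 or 2.26 mA.
The root I_D = 2.26 mA gives V_GS = -0.194 V ≤ V_t, so take I_D = 0.657 mA.
Then V_GS = 3.34 V and V_DS = V_DD − I_D(R_D+R_S) = 15 − 0.657×3.4 = 12.8 V.
Saturation requires V_DS ≥ V_GS − V_t = 1.24 V; 12.8 ≥ 1.24 ✓.

I_D ≈ 0.66 mA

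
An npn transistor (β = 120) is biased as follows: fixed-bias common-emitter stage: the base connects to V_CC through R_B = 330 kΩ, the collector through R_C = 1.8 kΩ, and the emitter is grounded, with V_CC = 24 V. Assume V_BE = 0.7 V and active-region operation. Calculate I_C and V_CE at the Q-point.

Base loop: V_CC = I_B·R_B + V_BE, so I_B = (24 − 0.7)/330 kΩ = 0.0706 mA.
In the active region I_C = β·I_B = 120 × 0.0706 = 8.47 mA.
Collector loop: V_CE = V_CC − I_C·R_C = 24 − 8.47×1.8 = 8.75 V.
Since V_CE = 8.75 V > V_CE(sat) ≈ 0.2 V, the transistor is in the active region as assumed.

I_C ≈ 8.5 mA, V_CE ≈ 8.7 V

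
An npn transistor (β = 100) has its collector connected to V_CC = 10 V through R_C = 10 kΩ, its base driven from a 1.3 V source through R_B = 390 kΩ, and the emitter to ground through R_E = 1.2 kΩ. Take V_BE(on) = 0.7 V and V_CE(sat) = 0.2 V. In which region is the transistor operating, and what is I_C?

Assume active. Base-emitter loop: I_B = (V_BB − V_BE)/(R_B + (β+1)R_E) = (1.3 − 0.7)/(390 + 101×1.2) = 0.00117 mA.
I_C = β·I_B = 100×0.00117 = 0.117 mA.
V_CE = V_CC − I_C·R_C − I_E·R_E = 10 − 0.117×10 − 0.119×1.2 = 8.68 V > V_CE(sat), so the active-region assumption holds.

active; I_C ≈ 0.12 mA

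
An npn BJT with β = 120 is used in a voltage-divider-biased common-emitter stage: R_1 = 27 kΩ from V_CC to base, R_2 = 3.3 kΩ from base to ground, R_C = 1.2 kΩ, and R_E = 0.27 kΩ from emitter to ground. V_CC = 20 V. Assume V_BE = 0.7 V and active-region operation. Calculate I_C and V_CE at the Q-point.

Thevenize the base divider: V_Th = V_CC·R_2/(R_1+R_2) = 20×3.3/30.3 = 2.18 V, R_Th = R_1‖R_2 = 2.94 kΩ.
Base-emitter loop: V_Th = I_B·R_Th + V_BE + (β+1)I_B·R_E, so I_B = (2.18 − 0.7) / (2.94 + 121×0.27) = 0.0415 mA.
I_C = β·I_B = 120×0.0415 = 4.98 mA, and I_E = (β+1)I_B = 5.02 mA.
V_CE = V_CC − I_C·R_C − I_E·R_E = 20 − 4.98×1.2 − 5.02×0.27 = 12.7 V.
V_CE = 12.7 V > 0.2 V confirms active-region operation.

I_C ≈ 5 mA, V_CE ≈ 13 V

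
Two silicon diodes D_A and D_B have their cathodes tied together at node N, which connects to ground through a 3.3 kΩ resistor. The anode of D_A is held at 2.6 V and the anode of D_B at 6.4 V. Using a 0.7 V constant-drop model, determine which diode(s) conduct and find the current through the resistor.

Only D_B conducts; I_R ≈ 1.7 mA

Assume both conduct. Then node N would need to be at both 2.6−0.7 = 1.9 V and 6.4−0.7 = 5.7 V, which is impossible.
Assume only D_B conducts: V_N = 6.4 − 0.7 = 5.7 V, so I_R = 5.7/3.3 = 1.73 mA.
Check D_A: its anode-to-cathode voltage is 2.6 − 5.7 = -3.1 V < 0.7 V, so it is off. The assumption is consistent.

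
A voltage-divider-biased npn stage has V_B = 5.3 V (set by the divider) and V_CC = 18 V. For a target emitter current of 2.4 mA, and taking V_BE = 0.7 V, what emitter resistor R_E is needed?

R_E ≈ 1.9 kΩ

V_E = V_B − V_BE = 5.3 − 0.7 = 4.6 V.
R_E = V_E / I_E = 4.6 / 2.4 = 1.92 kΩ.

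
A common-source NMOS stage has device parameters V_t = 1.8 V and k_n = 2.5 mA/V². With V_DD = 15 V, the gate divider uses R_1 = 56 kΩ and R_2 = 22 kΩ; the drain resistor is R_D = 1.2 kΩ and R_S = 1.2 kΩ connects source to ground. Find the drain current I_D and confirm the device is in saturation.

I_D ≈ 1.2 mA

V_G = V_DD·R_2/(R_1+R_2) = 15×22/78 = 4.23 V.
Assume saturation: I_D = (k_n/2)(V_GS − V_t)² with V_GS = V_G − I_D·R_S = 4.23 − 1.2·I_D.
Substituting gives 1.8·I_D² − 8.29·I_D + 7.39 = 0, with roots I_D = 1.21 or 3.4 mA.
The root I_D = 3.4 mA gives V_GS = 0.151 V ≤ V_t, so take I_D = 1.21 mA.
Then V_GS = 2.78 V and V_DS = V_DD − I_D(R_D+R_S) = 15 − 1.21×2.4 = 12.1 V.
Saturation requires V_DS ≥ V_GS − V_t = 0.983 V; 12.1 ≥ 0.983 ✓.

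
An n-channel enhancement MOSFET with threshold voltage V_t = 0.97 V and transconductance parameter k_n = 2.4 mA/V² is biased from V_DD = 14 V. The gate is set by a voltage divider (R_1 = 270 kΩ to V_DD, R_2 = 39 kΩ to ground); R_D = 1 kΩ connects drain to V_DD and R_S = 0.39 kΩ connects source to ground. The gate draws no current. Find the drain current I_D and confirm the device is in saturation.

I_D ≈ 0.46 mA

V_G = V_DD·R_2/(R_1+R_2) = 14×39/309 = 1.77 V.
Assume saturation: I_D = (k_n/2)(V_GS − V_t)² with V_GS = V_G − I_D·R_S = 1.77 − 0.39·I_D.
Substituting gives 0.183·I_D² − 1.75·I_D + 0.762 = 0, with roots I_D = 0.459 or 9.11 mA.
The root I_D = 9.11 mA gives V_GS = -1.78 V ≤ V_t, so take I_D = 0.459 mA.
Then V_GS = 1.59 V and V_DS = V_DD − I_D(R_D+R_S) = 14 − 0.459×1.39 = 13.4 V.
Saturation requires V_DS ≥ V_GS − V_t = 0.618 V; 13.4 ≥ 0.618 ✓.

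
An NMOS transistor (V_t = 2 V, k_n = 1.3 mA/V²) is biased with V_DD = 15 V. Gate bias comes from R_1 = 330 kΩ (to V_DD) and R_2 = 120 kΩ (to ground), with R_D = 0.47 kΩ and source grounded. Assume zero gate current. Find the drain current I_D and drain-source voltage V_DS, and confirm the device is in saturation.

I_D ≈ 2.6 mA, V_DS ≈ 14 V

V_G = V_DD·R_2/(R_1+R_2) = 15×120/450 = 4 V. With the source grounded, V_GS = V_G = 4 V.
Assume saturation: I_D = (k_n/2)(V_GS − V_t)² = (1.3/2)×(4 − 2)² = 0.65×2² = 2.6 mA.
V_DS = V_DD − I_D·R_D = 15 − 2.6×0.47 = 13.8 V.
Saturation requires V_DS ≥ V_GS − V_t = 2 V; 13.8 ≥ 2 ✓.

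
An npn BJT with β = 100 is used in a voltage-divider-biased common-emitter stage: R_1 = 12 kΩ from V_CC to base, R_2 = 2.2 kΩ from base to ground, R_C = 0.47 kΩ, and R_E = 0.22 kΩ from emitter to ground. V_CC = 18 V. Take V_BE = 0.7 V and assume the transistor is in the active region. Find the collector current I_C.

Thevenize the base divider: V_Th = V_CC·R_2/(R_1+R_2) = 18×2.2/14.2 = 2.79 V, R_Th = R_1‖R_2 = 1.86 kΩ.
Base-emitter loop: V_Th = I_B·R_Th + V_BE + (β+1)I_B·R_E, so I_B = (2.79 − 0.7) / (1.86 + 101×0.22) = 0.0867 mA.
I_C = β·I_B = 100×0.0867 = 8.67 mA, and I_E = (β+1)I_B = 8.76 mA.
V_CE = V_CC − I_C·R_C − I_E·R_E = 18 − 8.67×0.47 − 8.76×0.22 = 12 V.
V_CE = 12 V > 0.2 V confirms active-region operation.

I_C ≈ 8.7 mA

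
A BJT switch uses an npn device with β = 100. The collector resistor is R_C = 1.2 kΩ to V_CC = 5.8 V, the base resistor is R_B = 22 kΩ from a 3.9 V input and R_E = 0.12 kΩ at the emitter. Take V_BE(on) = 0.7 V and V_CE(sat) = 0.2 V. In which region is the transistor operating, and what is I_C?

Assume active: I_B = (3.9 − 0.7)/(22 + 101×0.12) = 0.0938 mA, I_C = β·I_B = 9.38 mA.
Then V_CE = 5.8 − 9.38×1.2 − 9.47×0.12 = -6.59 V < 0.2 V — the active assumption fails.
Re-solve with V_CE = 0.2 V. KCL at the emitter: V_E/R_E = (V_BB−0.7−V_E)/R_B + (V_CC−0.2−V_E)/R_C, giving V_E = 0.522 V.
I_C = (V_CC − 0.2 − V_E)/R_C = (5.6 − 0.522)/1.2 = 4.23 mA.
Check: I_B = (3.2 − 0.522)/22 = 0.122 mA, and β·I_B = 12.2 mA > I_C, confirming saturation.

saturation; I_C ≈ 4.2 mA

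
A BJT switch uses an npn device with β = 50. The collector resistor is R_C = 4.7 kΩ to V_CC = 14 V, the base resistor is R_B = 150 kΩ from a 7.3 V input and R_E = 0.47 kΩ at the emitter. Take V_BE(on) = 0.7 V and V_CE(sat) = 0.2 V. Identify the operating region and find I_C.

Assume active. Base-emitter loop: I_B = (V_BB − V_BE)/(R_B + (β+1)R_E) = (7.3 − 0.7)/(150 + 51×0.47) = 0.0379 mA.
I_C = β·I_B = 50×0.0379 = 1.9 mA.
V_CE = V_CC − I_C·R_C − I_E·R_E = 14 − 1.9×4.7 − 1.93×0.47 = 4.18 V > V_CE(sat), so the active-region assumption holds.

active; I_C ≈ 1.9 mA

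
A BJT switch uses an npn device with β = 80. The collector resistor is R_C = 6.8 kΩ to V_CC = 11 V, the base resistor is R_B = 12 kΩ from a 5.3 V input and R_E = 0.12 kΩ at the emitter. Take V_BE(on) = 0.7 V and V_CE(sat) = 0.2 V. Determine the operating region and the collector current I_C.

saturation; I_C ≈ 1.6 mA

Assume active: I_B = (5.3 − 0.7)/(12 + 81×0.12) = 0.212 mA, I_C = β·I_B = 16.9 mA.
Then V_CE = 11 − 16.9×6.8 − 17.2×0.12 = -106 V < 0.2 V — the active assumption fails.
Re-solve with V_CE = 0.2 V. KCL at the emitter: V_E/R_E = (V_BB−0.7−V_E)/R_B + (V_CC−0.2−V_E)/R_C, giving V_E = 0.23 V.
I_C = (V_CC − 0.2 − V_E)/R_C = (10.8 − 0.23)/6.8 = 1.55 mA.
Check: I_B = (4.6 − 0.23)/12 = 0.364 mA, and β·I_B = 29.1 mA > I_C, confirming saturation.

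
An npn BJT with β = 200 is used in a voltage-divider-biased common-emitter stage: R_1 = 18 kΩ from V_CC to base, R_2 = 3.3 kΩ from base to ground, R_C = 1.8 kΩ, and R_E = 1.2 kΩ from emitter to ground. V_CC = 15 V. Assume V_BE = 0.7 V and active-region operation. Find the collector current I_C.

Thevenize the base divider: V_Th = V_CC·R_2/(R_1+R_2) = 15×3.3/21.3 = 2.32 V, R_Th = R_1‖R_2 = 2.79 kΩ.
Base-emitter loop: V_Th = I_B·R_Th + V_BE + (β+1)I_B·R_E, so I_B = (2.32 − 0.7) / (2.79 + 201×1.2) = 0.00666 mA.
I_C = β·I_B = 200×0.00666 = 1.33 mA, and I_E = (β+1)I_B = 1.34 mA.
V_CE = V_CC − I_C·R_C − I_E·R_E = 15 − 1.33×1.8 − 1.34×1.2 = 11 V.
V_CE = 11 V > 0.2 V confirms active-region operation.

I_C ≈ 1.3 mA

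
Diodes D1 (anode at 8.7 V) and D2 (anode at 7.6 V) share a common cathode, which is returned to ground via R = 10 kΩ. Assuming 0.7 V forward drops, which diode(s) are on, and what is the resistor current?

Assume both conduct. Then node N would need to be at both 8.7−0.7 = 8 V and 7.6−0.7 = 6.9 V, which is impossible.
Assume only D1 conducts: V_N = 8.7 − 0.7 = 8 V, so I_R = 8/10 = 0.8 mA.
Check D2: its anode-to-cathode voltage is 7.6 − 8 = -0.4 V < 0.7 V, so it is off. The assumption is consistent.

Only D1 conducts; I_R ≈ 0.8 mA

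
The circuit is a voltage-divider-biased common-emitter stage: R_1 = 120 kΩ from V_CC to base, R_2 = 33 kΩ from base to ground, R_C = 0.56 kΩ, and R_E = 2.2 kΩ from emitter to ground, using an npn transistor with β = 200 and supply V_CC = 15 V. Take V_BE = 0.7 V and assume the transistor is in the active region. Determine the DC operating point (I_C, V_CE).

Thevenize the base divider: V_Th = V_CC·R_2/(R_1+R_2) = 15×33/153 = 3.24 V, R_Th = R_1‖R_2 = 25.9 kΩ.
Base-emitter loop: V_Th = I_B·R_Th + V_BE + (β+1)I_B·R_E, so I_B = (3.24 − 0.7) / (25.9 + 201×2.2) = 0.00542 mA.
I_C = β·I_B = 200×0.00542 = 1.08 mA, and I_E = (β+1)I_B = 1.09 mA.
V_CE = V_CC − I_C·R_C − I_E·R_E = 15 − 1.08×0.56 − 1.09×2.2 = 12 V.
V_CE = 12 V > 0.2 V confirms active-region operation.

I_C ≈ 1.1 mA, V_CE ≈ 12 V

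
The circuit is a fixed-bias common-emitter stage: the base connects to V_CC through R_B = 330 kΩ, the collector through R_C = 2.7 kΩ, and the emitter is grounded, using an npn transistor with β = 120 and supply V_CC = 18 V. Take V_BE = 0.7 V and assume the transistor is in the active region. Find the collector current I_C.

Base loop: V_CC = I_B·R_B + V_BE, so I_B = (18 − 0.7)/330 kΩ = 0.0524 mA.
In the active region I_C = β·I_B = 120 × 0.0524 = 6.29 mA.
Collector loop: V_CE = V_CC − I_C·R_C = 18 − 6.29×2.7 = 1.01 V.
Since V_CE = 1.01 V > V_CE(sat) ≈ 0.2 V, the transistor is in the active region as assumed.

I_C ≈ 6.3 mA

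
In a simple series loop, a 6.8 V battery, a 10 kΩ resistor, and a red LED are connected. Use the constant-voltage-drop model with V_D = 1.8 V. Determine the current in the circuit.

KVL around the loop: 6.8 = V_D + I·R = 1.8 + I × 10 kΩ.
So I = (6.8 − 1.8) / 10 kΩ = 5 / 10 = 0.5 mA.

I ≈ 0.5 mA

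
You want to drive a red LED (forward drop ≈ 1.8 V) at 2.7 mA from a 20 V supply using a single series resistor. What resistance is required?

R ≈ 6.7 kΩ

The resistor drops V_S − V_D = 20 − 1.8 = 18.2 V at 2.7 mA.
R = 18.2 V / 2.7 mA = 6.74 kΩ.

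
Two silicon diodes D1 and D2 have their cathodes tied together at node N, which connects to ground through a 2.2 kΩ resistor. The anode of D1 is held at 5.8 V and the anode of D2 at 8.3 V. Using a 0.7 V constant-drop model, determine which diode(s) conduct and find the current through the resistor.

Assume both conduct. Then node N would need to be at both 5.8−0.7 = 5.1 V and 8.3−0.7 = 7.6 V, which is impossible.
Assume only D2 conducts: V_N = 8.3 − 0.7 = 7.6 V, so I_R = 7.6/2.2 = 3.45 mA.
Check D1: its anode-to-cathode voltage is 5.8 − 7.6 = -1.8 V < 0.7 V, so it is off. The assumption is consistent.

Only D2 conducts; I_R ≈ 3.5 mA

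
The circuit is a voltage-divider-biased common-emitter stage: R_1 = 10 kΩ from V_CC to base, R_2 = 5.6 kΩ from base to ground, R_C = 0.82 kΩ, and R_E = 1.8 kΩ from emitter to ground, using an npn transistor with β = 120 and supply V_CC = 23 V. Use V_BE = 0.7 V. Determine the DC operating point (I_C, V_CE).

Thevenize the base divider: V_Th = V_CC·R_2/(R_1+R_2) = 23×5.6/15.6 = 8.26 V, R_Th = R_1‖R_2 = 3.59 kΩ.
Base-emitter loop: V_Th = I_B·R_Th + V_BE + (β+1)I_B·R_E, so I_B = (8.26 − 0.7) / (3.59 + 121×1.8) = 0.0341 mA.
I_C = β·I_B = 120×0.0341 = 4.1 mA, and I_E = (β+1)I_B = 4.13 mA.
V_CE = V_CC − I_C·R_C − I_E·R_E = 23 − 4.1×0.82 − 4.13×1.8 = 12.2 V.
V_CE = 12.2 V > 0.2 V confirms active-region operation.

I_C ≈ 4.1 mA, V_CE ≈ 12 V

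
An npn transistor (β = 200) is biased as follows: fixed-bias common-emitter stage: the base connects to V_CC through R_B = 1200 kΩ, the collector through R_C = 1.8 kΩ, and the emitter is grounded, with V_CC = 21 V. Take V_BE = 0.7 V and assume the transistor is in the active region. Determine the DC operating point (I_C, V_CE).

I_C ≈ 3.4 mA, V_CE ≈ 15 V

Base loop: V_CC = I_B·R_B + V_BE, so I_B = (21 − 0.7)/1200 kΩ = 0.0169 mA.
In the active region I_C = β·I_B = 200 × 0.0169 = 3.38 mA.
Collector loop: V_CE = V_CC − I_C·R_C = 21 − 3.38×1.8 = 14.9 V.
Since V_CE = 14.9 V > V_CE(sat) ≈ 0.2 V, the transistor is in the active region as assumed.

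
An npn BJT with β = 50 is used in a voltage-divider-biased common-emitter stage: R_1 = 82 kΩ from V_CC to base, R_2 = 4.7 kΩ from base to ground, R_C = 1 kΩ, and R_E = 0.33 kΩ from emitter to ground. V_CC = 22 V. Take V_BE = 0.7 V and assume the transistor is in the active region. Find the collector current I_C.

Thevenize the base divider: V_Th = V_CC·R_2/(R_1+R_2) = 22×4.7/86.7 = 1.19 V, R_Th = R_1‖R_2 = 4.45 kΩ.
Base-emitter loop: V_Th = I_B·R_Th + V_BE + (β+1)I_B·R_E, so I_B = (1.19 − 0.7) / (4.45 + 51×0.33) = 0.0232 mA.
I_C = β·I_B = 50×0.0232 = 1.16 mA, and I_E = (β+1)I_B = 1.18 mA.
V_CE = V_CC − I_C·R_C − I_E·R_E = 22 − 1.16×1 − 1.18×0.33 = 20.5 V.
V_CE = 20.5 V > 0.2 V confirms active-region operation.

I_C ≈ 1.2 mA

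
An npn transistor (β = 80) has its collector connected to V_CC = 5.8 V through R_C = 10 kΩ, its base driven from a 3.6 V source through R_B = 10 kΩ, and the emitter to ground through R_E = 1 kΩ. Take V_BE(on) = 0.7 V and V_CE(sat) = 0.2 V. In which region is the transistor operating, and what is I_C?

Assume active: I_B = (3.6 − 0.7)/(10 + 81×1) = 0.0319 mA, I_C = β·I_B = 2.55 mA.
Then V_CE = 5.8 − 2.55×10 − 2.58×1 = -22.3 V < 0.2 V — the active assumption fails.
Re-solve with V_CE = 0.2 V. KCL at the emitter: V_E/R_E = (V_BB−0.7−V_E)/R_B + (V_CC−0.2−V_E)/R_C, giving V_E = 0.708 V.
I_C = (V_CC − 0.2 − V_E)/R_C = (5.6 − 0.708)/10 = 0.489 mA.
Check: I_B = (2.9 − 0.708)/10 = 0.219 mA, and β·I_B = 17.5 mA > I_C, confirming saturation.

saturation; I_C ≈ 0.49 mA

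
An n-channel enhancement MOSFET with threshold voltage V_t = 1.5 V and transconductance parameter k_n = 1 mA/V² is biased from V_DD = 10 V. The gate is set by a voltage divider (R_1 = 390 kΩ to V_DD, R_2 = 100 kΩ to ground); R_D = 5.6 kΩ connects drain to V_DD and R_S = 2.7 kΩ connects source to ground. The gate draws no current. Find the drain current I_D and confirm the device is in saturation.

I_D ≈ 0.066 mA

V_G = V_DD·R_2/(R_1+R_2) = 10×100/490 = 2.04 V.
Assume saturation: I_D = (k_n/2)(V_GS − V_t)² with V_GS = V_G − I_D·R_S = 2.04 − 2.7·I_D.
Substituting gives 3.65·I_D² − 2.46·I_D + 0.146 = 0, with roots I_D = 0.0659 or 0.609 mA.
The root I_D = 0.609 mA gives V_GS = 0.396 V ≤ V_t, so take I_D = 0.0659 mA.
Then V_GS = 1.86 V and V_DS = V_DD − I_D(R_D+R_S) = 10 − 0.0659×8.3 = 9.45 V.
Saturation requires V_DS ≥ V_GS − V_t = 0.363 V; 9.45 ≥ 0.363 ✓.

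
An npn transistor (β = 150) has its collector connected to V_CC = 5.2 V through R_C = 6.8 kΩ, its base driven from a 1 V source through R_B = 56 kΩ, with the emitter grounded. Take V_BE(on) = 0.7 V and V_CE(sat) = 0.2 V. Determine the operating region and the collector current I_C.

Assume active: I_B = (1 − 0.7)/56 = 0.00536 mA, giving I_C = β·I_B = 0.804 mA.
But then V_CE = 5.2 − 0.804×6.8 = -0.264 V < V_CE(sat) = 0.2 V — impossible in the active region.
So the transistor is saturated. With V_CE = 0.2 V, I_C = (V_CC − 0.2)/R_C = 5/6.8 = 0.735 mA.
Check: β·I_B = 0.804 mA > I_C = 0.735 mA, confirming saturation.

saturation; I_C ≈ 0.74 mA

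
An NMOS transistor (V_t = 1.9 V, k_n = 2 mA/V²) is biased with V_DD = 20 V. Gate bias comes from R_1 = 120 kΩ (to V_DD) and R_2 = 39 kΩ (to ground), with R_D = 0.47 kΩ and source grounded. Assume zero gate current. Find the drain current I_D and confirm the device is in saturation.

V_G = V_DD·R_2/(R_1+R_2) = 20×39/159 = 4.91 V. With the source grounded, V_GS = V_G = 4.91 V.
Assume saturation: I_D = (k_n/2)(V_GS − V_t)² = (2/2)×(4.91 − 1.9)² = 1×3.01² = 9.03 mA.
V_DS = V_DD − I_D·R_D = 20 − 9.03×0.47 = 15.8 V.
Saturation requires V_DS ≥ V_GS − V_t = 3.01 V; 15.8 ≥ 3.01 ✓.

I_D ≈ 9 mA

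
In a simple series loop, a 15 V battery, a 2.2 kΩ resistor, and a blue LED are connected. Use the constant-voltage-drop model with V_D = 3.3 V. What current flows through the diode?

I ≈ 5.3 mA

KVL around the loop: 15 = V_D + I·R = 3.3 + I × 2.2 kΩ.
So I = (15 − 3.3) / 2.2 kΩ = 11.7 / 2.2 = 5.32 mA.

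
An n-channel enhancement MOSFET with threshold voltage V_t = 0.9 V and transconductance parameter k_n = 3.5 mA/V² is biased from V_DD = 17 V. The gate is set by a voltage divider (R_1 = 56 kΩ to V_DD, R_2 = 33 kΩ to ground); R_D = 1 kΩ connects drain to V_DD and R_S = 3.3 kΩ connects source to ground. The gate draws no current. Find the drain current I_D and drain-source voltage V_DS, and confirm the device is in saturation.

V_G = V_DD·R_2/(R_1+R_2) = 17×33/89 = 6.3 V.
Assume saturation: I_D = (k_n/2)(V_GS − V_t)² with V_GS = V_G − I_D·R_S = 6.3 − 3.3·I_D.
Substituting gives 19.1·I_D² − 63.4·I_D + 51.1 = 0, with roots I_D = 1.37 or 1.96 mA.
The root I_D = 1.96 mA gives V_GS = -0.158 V ≤ V_t, so take I_D = 1.37 mA.
Then V_GS = 1.78 V and V_DS = V_DD − I_D(R_D+R_S) = 17 − 1.37×4.3 = 11.1 V.
Saturation requires V_DS ≥ V_GS − V_t = 0.885 V; 11.1 ≥ 0.885 ✓.

I_D ≈ 1.4 mA, V_DS ≈ 11 V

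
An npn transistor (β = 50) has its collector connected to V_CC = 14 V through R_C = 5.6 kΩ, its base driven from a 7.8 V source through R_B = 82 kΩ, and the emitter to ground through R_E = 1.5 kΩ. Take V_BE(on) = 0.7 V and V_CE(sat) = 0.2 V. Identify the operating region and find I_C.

Assume active: I_B = (7.8 − 0.7)/(82 + 51×1.5) = 0.0448 mA, I_C = β·I_B = 2.24 mA.
Then V_CE = 14 − 2.24×5.6 − 2.28×1.5 = -1.97 V < 0.2 V — the active assumption fails.
Re-solve with V_CE = 0.2 V. KCL at the emitter: V_E/R_E = (V_BB−0.7−V_E)/R_B + (V_CC−0.2−V_E)/R_C, giving V_E = 2.98 V.
I_C = (V_CC − 0.2 − V_E)/R_C = (13.8 − 2.98)/5.6 = 1.93 mA.
Check: I_B = (7.1 − 2.98)/82 = 0.0503 mA, and β·I_B = 2.52 mA > I_C, confirming saturation.

saturation; I_C ≈ 1.9 mA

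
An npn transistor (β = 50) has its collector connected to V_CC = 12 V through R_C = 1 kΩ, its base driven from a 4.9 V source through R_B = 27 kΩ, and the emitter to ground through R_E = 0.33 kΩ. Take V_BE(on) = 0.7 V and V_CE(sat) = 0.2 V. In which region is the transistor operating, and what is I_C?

active; I_C ≈ 4.8 mA

Assume active. Base-emitter loop: I_B = (V_BB − V_BE)/(R_B + (β+1)R_E) = (4.9 − 0.7)/(27 + 51×0.33) = 0.0958 mA.
I_C = β·I_B = 50×0.0958 = 4.79 mA.
V_CE = V_CC − I_C·R_C − I_E·R_E = 12 − 4.79×1 − 4.89×0.33 = 5.6 V > V_CE(sat), so the active-region assumption holds.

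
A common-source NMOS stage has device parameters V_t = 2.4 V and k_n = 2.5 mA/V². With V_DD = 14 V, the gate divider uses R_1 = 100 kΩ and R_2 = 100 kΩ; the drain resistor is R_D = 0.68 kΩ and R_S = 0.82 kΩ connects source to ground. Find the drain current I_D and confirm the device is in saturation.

I_D ≈ 3.6 mA

V_G = V_DD·R_2/(R_1+R_2) = 14×100/200 = 7 V.
Assume saturation: I_D = (k_n/2)(V_GS − V_t)² with V_GS = V_G − I_D·R_S = 7 − 0.82·I_D.
Substituting gives 0.84·I_D² − 10.4·I_D + 26.4 = 0, with roots I_D = 3.55 or 8.86 mA.
The root I_D = 8.86 mA gives V_GS = -0.262 V ≤ V_t, so take I_D = 3.55 mA.
Then V_GS = 4.09 V and V_DS = V_DD − I_D(R_D+R_S) = 14 − 3.55×1.5 = 8.67 V.
Saturation requires V_DS ≥ V_GS − V_t = 1.69 V; 8.67 ≥ 1.69 ✓.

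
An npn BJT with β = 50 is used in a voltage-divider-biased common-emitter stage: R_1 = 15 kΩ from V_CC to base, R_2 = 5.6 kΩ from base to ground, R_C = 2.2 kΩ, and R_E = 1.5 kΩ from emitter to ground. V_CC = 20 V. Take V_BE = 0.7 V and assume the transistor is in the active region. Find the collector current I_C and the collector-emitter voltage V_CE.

Thevenize the base divider: V_Th = V_CC·R_2/(R_1+R_2) = 20×5.6/20.6 = 5.44 V, R_Th = R_1‖R_2 = 4.08 kΩ.
Base-emitter loop: V_Th = I_B·R_Th + V_BE + (β+1)I_B·R_E, so I_B = (5.44 − 0.7) / (4.08 + 51×1.5) = 0.0588 mA.
I_C = β·I_B = 50×0.0588 = 2.94 mA, and I_E = (β+1)I_B = 3 mA.
V_CE = V_CC − I_C·R_C − I_E·R_E = 20 − 2.94×2.2 − 3×1.5 = 9.04 V.
V_CE = 9.04 V > 0.2 V confirms active-region operation.

I_C ≈ 2.9 mA, V_CE ≈ 9 V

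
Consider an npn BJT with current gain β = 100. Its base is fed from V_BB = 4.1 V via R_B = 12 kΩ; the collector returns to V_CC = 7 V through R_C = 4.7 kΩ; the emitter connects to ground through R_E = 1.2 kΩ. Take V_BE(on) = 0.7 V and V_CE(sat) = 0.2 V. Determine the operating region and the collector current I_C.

Assume active: I_B = (4.1 − 0.7)/(12 + 101×1.2) = 0.0255 mA, I_C = β·I_B = 2.55 mA.
Then V_CE = 7 − 2.55×4.7 − 2.58×1.2 = -8.09 V < 0.2 V — the active assumption fails.
Re-solve with V_CE = 0.2 V. KCL at the emitter: V_E/R_E = (V_BB−0.7−V_E)/R_B + (V_CC−0.2−V_E)/R_C, giving V_E = 1.53 V.
I_C = (V_CC − 0.2 − V_E)/R_C = (6.8 − 1.53)/4.7 = 1.12 mA.
Check: I_B = (3.4 − 1.53)/12 = 0.156 mA, and β·I_B = 15.6 mA > I_C, confirming saturation.

saturation; I_C ≈ 1.1 mA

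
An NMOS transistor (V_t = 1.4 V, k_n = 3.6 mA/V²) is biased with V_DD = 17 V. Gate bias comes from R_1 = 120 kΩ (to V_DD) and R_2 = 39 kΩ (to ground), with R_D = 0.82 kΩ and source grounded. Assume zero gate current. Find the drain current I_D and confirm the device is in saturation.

I_D ≈ 14 mA

V_G = V_DD·R_2/(R_1+R_2) = 17×39/159 = 4.17 V. With the source grounded, V_GS = V_G = 4.17 V.
Assume saturation: I_D = (k_n/2)(V_GS − V_t)² = (3.6/2)×(4.17 − 1.4)² = 1.8×2.77² = 13.8 mA.
V_DS = V_DD − I_D·R_D = 17 − 13.8×0.82 = 5.68 V.
Saturation requires V_DS ≥ V_GS − V_t = 2.77 V; 5.68 ≥ 2.77 ✓.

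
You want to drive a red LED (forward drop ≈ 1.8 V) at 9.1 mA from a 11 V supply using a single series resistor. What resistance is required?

R ≈ 1 kΩ

The resistor drops V_S − V_D = 11 − 1.8 = 9.2 V at 9.1 mA.
R = 9.2 V / 9.1 mA = 1.01 kΩ.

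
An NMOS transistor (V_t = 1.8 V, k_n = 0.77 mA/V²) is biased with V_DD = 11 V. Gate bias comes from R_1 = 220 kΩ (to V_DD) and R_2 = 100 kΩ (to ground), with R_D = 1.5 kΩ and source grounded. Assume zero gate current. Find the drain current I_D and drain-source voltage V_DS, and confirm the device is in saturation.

V_G = V_DD·R_2/(R_1+R_2) = 11×100/320 = 3.44 V. With the source grounded, V_GS = V_G = 3.44 V.
Assume saturation: I_D = (k_n/2)(V_GS − V_t)² = (0.77/2)×(3.44 − 1.8)² = 0.385×1.64² = 1.03 mA.
V_DS = V_DD − I_D·R_D = 11 − 1.03×1.5 = 9.45 V.
Saturation requires V_DS ≥ V_GS − V_t = 1.64 V; 9.45 ≥ 1.64 ✓.

I_D ≈ 1 mA, V_DS ≈ 9.5 V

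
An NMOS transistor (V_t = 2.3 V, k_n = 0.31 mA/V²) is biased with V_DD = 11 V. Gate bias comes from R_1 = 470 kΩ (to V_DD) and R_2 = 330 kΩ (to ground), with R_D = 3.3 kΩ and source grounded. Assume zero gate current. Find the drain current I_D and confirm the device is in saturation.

V_G = V_DD·R_2/(R_1+R_2) = 11×330/800 = 4.54 V. With the source grounded, V_GS = V_G = 4.54 V.
Assume saturation: I_D = (k_n/2)(V_GS − V_t)² = (0.31/2)×(4.54 − 2.3)² = 0.155×2.24² = 0.776 mA.
V_DS = V_DD − I_D·R_D = 11 − 0.776×3.3 = 8.44 V.
Saturation requires V_DS ≥ V_GS − V_t = 2.24 V; 8.44 ≥ 2.24 ✓.

I_D ≈ 0.78 mA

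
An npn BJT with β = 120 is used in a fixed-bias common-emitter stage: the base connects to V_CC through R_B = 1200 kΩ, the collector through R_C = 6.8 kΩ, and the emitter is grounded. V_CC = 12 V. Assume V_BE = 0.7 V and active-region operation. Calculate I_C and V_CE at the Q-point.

I_C ≈ 1.1 mA, V_CE ≈ 4.3 V

Base loop: V_CC = I_B·R_B + V_BE, so I_B = (12 − 0.7)/1200 kΩ = 0.00942 mA.
In the active region I_C = β·I_B = 120 × 0.00942 = 1.13 mA.
Collector loop: V_CE = V_CC − I_C·R_C = 12 − 1.13×6.8 = 4.32 V.
Since V_CE = 4.32 V > V_CE(sat) ≈ 0.2 V, the transistor is in the active region as assumed.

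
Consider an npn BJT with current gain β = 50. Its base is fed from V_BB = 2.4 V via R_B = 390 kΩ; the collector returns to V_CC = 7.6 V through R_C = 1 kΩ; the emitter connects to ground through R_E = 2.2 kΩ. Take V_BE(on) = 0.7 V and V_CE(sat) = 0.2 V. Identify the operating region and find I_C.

Assume active. Base-emitter loop: I_B = (V_BB − V_BE)/(R_B + (β+1)R_E) = (2.4 − 0.7)/(390 + 51×2.2) = 0.00339 mA.
I_C = β·I_B = 50×0.00339 = 0.169 mA.
V_CE = V_CC − I_C·R_C − I_E·R_E = 7.6 − 0.169×1 − 0.173×2.2 = 7.05 V > V_CE(sat), so the active-region assumption holds.

active; I_C ≈ 0.17 mA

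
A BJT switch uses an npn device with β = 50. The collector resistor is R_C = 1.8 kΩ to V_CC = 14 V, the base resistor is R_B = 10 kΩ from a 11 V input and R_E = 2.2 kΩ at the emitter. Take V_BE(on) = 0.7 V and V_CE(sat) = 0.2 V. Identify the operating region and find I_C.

Assume active: I_B = (11 − 0.7)/(10 + 51×2.2) = 0.0843 mA, I_C = β·I_B = 4.21 mA.
Then V_CE = 14 − 4.21×1.8 − 4.3×2.2 = -3.04 V < 0.2 V — the active assumption fails.
Re-solve with V_CE = 0.2 V. KCL at the emitter: V_E/R_E = (V_BB−0.7−V_E)/R_B + (V_CC−0.2−V_E)/R_C, giving V_E = 7.83 V.
I_C = (V_CC − 0.2 − V_E)/R_C = (13.8 − 7.83)/1.8 = 3.31 mA.
Check: I_B = (10.3 − 7.83)/10 = 0.247 mA, and β·I_B = 12.3 mA > I_C, confirming saturation.

saturation; I_C ≈ 3.3 mA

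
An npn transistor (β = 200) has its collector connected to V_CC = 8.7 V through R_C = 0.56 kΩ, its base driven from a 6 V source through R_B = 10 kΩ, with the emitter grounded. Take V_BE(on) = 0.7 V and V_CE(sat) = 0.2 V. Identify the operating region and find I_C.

Assume active: I_B = (6 − 0.7)/10 = 0.53 mA, giving I_C = β·I_B = 106 mA.
But then V_CE = 8.7 − 106×0.56 = -50.7 V < V_CE(sat) = 0.2 V — impossible in the active region.
So the transistor is saturated. With V_CE = 0.2 V, I_C = (V_CC − 0.2)/R_C = 8.5/0.56 = 15.2 mA.
Check: β·I_B = 106 mA > I_C = 15.2 mA, confirming saturation.

saturation; I_C ≈ 15 mA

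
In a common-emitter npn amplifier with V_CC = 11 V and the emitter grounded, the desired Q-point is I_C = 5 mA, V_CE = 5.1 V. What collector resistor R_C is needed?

R_C ≈ 1.2 kΩ

Collector loop: V_CC = I_C·R_C + V_CE.
R_C = (V_CC − V_CE)/I_C = (11 − 5.1)/5 = 1.18 kΩ.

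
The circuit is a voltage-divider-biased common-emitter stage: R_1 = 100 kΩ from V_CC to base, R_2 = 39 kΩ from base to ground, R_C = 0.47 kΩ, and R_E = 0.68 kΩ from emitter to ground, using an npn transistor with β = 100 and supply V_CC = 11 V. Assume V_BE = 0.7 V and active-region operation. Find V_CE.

V_CE ≈ 8.1 V

Thevenize the base divider: V_Th = V_CC·R_2/(R_1+R_2) = 11×39/139 = 3.09 V, R_Th = R_1‖R_2 = 28.1 kΩ.
Base-emitter loop: V_Th = I_B·R_Th + V_BE + (β+1)I_B·R_E, so I_B = (3.09 − 0.7) / (28.1 + 101×0.68) = 0.0247 mA.
I_C = β·I_B = 100×0.0247 = 2.47 mA, and I_E = (β+1)I_B = 2.49 mA.
V_CE = V_CC − I_C·R_C − I_E·R_E = 11 − 2.47×0.47 − 2.49×0.68 = 8.15 V.
V_CE = 8.15 V > 0.2 V confirms active-region operation.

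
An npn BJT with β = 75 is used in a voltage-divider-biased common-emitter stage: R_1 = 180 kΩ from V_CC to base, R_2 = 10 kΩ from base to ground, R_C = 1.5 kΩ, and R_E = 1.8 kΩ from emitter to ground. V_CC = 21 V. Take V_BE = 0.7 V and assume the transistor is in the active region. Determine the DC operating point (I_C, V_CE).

Thevenize the base divider: V_Th = V_CC·R_2/(R_1+R_2) = 21×10/190 = 1.11 V, R_Th = R_1‖R_2 = 9.47 kΩ.
Base-emitter loop: V_Th = I_B·R_Th + V_BE + (β+1)I_B·R_E, so I_B = (1.11 − 0.7) / (9.47 + 76×1.8) = 0.00277 mA.
I_C = β·I_B = 75×0.00277 = 0.208 mA, and I_E = (β+1)I_B = 0.211 mA.
V_CE = V_CC − I_C·R_C − I_E·R_E = 21 − 0.208×1.5 − 0.211×1.8 = 20.3 V.
V_CE = 20.3 V > 0.2 V confirms active-region operation.

I_C ≈ 0.21 mA, V_CE ≈ 20 V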